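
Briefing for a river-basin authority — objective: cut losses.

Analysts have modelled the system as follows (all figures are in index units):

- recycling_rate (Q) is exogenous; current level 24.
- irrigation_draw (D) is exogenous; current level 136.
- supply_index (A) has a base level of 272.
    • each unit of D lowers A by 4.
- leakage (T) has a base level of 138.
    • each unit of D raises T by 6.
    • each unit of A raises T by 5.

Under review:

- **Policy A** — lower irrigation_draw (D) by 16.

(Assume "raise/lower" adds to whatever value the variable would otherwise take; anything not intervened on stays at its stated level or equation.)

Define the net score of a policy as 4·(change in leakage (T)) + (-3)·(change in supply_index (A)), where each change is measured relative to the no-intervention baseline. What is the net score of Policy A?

704

Baseline:
  D = 136
  A = 272 − 4·136 = -272
  T = 138 + 6·136 + 5·(-272) = -406
Policy A (D − 16):
  D = 136 − 16 = 120
  A = 272 − 4·120 = -208
  T = 138 + 6·120 + 5·(-208) = -182
ΔT = -182 − (-406) = 224; ΔA = -208 − (-272) = 64
Score = 4·224 + (-3)·64 = 704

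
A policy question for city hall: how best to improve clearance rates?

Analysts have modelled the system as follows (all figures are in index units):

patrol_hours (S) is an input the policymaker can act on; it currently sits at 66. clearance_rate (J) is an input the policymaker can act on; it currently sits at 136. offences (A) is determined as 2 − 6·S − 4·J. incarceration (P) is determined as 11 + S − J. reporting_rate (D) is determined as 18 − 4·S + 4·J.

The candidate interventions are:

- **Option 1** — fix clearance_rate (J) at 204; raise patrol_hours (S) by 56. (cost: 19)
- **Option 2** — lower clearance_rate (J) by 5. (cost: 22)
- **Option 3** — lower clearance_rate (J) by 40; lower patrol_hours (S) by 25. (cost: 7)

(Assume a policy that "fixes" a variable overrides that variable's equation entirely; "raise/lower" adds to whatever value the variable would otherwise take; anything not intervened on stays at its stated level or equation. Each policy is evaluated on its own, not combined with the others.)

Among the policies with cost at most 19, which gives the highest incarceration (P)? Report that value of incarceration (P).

Option 1 (J := 204, S + 56):
  S = 66 + 56 = 122
  J = 204
  P = 11 + 122 − 204 = -71
Option 3 (J − 40, S − 25):
  S = 66 − 25 = 41
  J = 136 − 40 = 96
  P = 11 + 41 − 96 = -44
Comparing — Option 1: P=-71, Option 3: P=-44. Highest is -44 (Option 3).

-44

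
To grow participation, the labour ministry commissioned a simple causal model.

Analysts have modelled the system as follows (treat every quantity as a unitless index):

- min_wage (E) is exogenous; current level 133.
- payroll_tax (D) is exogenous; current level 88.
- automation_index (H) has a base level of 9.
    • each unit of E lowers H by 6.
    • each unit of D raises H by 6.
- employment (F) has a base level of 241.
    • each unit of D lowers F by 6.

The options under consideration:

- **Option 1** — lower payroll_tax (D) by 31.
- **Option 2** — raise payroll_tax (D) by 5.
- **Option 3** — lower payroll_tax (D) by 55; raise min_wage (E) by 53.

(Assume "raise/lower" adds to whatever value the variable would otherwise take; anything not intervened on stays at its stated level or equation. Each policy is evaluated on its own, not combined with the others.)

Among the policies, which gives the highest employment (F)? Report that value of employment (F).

43

Option 1 (D − 31):
  D = 88 − 31 = 57
  F = 241 − 6·57 = -101
Option 2 (D + 5):
  D = 88 + 5 = 93
  F = 241 − 6·93 = -317
Option 3 (D − 55, E + 53):
  D = 88 − 55 = 33
  F = 241 − 6·33 = 43
Comparing — Option 1: F=-101, Option 2: F=-317, Option 3: F=43. Highest is 43 (Option 3).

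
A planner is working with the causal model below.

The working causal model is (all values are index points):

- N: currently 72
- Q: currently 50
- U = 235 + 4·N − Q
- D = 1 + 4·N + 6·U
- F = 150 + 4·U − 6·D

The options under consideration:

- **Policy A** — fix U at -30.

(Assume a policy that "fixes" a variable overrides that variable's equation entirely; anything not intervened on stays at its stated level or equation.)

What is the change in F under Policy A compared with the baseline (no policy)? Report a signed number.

Baseline:
  N = 72
  Q = 50
  U = 235 + 4·72 − 50 = 473
  D = 1 + 4·72 + 6·473 = 3127
  F = 150 + 4·473 − 6·3127 = -16720
Policy A (U := -30):
  N = 72
  Q = 50
  U = -30
  D = 1 + 4·72 + 6·(-30) = 109
  F = 150 + 4·(-30) − 6·109 = -624
Change in F: -624 − (-16720) = 16096

16096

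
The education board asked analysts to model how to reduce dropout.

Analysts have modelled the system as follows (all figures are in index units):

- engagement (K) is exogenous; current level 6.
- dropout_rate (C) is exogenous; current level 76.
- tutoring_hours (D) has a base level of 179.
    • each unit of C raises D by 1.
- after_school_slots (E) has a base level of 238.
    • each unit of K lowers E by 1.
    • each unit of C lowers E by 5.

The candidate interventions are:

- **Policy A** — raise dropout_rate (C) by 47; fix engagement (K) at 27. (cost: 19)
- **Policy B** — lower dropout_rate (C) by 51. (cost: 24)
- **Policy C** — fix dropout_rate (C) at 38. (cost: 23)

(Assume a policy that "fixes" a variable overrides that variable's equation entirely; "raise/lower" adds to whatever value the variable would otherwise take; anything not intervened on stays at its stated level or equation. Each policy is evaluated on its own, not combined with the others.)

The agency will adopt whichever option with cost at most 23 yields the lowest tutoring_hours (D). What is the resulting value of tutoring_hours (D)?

217

Policy A (C + 47, K := 27):
  C = 76 + 47 = 123
  D = 179 + 123 = 302
Policy C (C := 38):
  C = 38
  D = 179 + 38 = 217
Comparing — Policy A: D=302, Policy C: D=217. Lowest is 217 (Policy C).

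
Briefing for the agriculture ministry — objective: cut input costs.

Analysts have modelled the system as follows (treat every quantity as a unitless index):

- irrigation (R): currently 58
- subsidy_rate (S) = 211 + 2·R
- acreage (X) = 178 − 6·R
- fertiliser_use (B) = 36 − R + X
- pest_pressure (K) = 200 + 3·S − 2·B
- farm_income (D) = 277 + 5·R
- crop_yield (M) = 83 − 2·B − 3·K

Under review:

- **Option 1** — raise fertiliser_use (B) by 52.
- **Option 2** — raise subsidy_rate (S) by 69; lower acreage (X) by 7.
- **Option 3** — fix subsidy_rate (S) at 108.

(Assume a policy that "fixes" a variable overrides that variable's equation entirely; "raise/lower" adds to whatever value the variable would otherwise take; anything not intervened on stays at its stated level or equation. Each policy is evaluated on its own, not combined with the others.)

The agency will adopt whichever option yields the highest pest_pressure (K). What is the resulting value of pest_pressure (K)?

1786

Option 1 (B + 52):
  R = 58
  S = 211 + 2·58 = 327
  X = 178 − 6·58 = -170
  B = 36 − 58 + (-170) (+52 from intervention) = -140
  K = 200 + 3·327 − 2·(-140) = 1461
Option 2 (S + 69, X − 7):
  R = 58
  S = 211 + 2·58 (+69 from intervention) = 396
  X = 178 − 6·58 (−7 from intervention) = -177
  B = 36 − 58 + (-177) = -199
  K = 200 + 3·396 − 2·(-199) = 1786
Option 3 (S := 108):
  R = 58
  S = 108
  X = 178 − 6·58 = -170
  B = 36 − 58 + (-170) = -192
  K = 200 + 3·108 − 2·(-192) = 908
Comparing — Option 1: K=1461, Option 2: K=1786, Option 3: K=908. Highest is 1786 (Option 2).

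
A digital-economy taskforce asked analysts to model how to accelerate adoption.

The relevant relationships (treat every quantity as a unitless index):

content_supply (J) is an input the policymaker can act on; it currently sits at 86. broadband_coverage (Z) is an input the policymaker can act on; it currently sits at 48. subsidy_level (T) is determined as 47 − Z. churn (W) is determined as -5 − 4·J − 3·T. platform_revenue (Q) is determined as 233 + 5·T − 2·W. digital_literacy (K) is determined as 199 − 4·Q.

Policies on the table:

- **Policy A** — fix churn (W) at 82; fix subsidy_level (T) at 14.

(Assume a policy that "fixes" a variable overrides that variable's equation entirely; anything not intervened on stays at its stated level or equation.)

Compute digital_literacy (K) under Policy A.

Policy A (W := 82, T := 14):
  J = 86
  Z = 48
  T = 14
  W = 82
  Q = 233 + 5·14 − 2·82 = 139
  K = 199 − 4·139 = -357

-357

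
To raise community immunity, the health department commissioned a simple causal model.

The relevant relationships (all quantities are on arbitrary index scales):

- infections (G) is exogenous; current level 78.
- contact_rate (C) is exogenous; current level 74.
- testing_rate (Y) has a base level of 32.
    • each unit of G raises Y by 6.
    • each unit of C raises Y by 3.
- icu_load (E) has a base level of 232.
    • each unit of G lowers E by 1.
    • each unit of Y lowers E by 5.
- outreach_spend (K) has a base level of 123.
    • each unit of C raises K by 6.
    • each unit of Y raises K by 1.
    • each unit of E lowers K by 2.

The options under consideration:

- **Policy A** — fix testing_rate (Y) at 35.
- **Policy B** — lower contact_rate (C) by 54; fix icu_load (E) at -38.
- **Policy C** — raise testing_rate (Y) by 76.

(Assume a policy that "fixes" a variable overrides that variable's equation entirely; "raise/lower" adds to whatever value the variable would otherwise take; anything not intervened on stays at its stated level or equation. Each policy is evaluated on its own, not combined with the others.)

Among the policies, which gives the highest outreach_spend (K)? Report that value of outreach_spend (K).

Policy A (Y := 35):
  G = 78
  C = 74
  Y = 35
  E = 232 − 78 − 5·35 = -21
  K = 123 + 6·74 + 35 − 2·(-21) = 644
Policy B (C − 54, E := -38):
  G = 78
  C = 74 − 54 = 20
  Y = 32 + 6·78 + 3·20 = 560
  E = -38
  K = 123 + 6·20 + 560 − 2·(-38) = 879
Policy C (Y + 76):
  G = 78
  C = 74
  Y = 32 + 6·78 + 3·74 (+76 from intervention) = 798
  E = 232 − 78 − 5·798 = -3836
  K = 123 + 6·74 + 798 − 2·(-3836) = 9037
Comparing — Policy A: K=644, Policy B: K=879, Policy C: K=9037. Highest is 9037 (Policy C).

9037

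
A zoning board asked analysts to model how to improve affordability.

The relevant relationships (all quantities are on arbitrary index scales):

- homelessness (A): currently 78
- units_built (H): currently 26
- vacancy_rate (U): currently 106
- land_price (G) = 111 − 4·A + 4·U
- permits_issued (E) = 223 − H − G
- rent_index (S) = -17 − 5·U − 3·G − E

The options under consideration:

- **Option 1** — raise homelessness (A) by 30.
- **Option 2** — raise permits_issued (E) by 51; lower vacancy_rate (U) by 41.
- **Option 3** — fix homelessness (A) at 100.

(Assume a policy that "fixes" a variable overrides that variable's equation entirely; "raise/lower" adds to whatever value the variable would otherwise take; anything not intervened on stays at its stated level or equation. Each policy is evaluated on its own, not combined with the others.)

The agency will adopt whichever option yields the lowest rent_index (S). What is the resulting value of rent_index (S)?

-1014

Option 1 (A + 30):
  A = 78 + 30 = 108
  H = 26
  U = 106
  G = 111 − 4·108 + 4·106 = 103
  E = 223 − 26 − 103 = 94
  S = -17 − 5·106 − 3·103 − 94 = -950
Option 2 (E + 51, U − 41):
  A = 78
  H = 26
  U = 106 − 41 = 65
  G = 111 − 4·78 + 4·65 = 59
  E = 223 − 26 − 59 (+51 from intervention) = 189
  S = -17 − 5·65 − 3·59 − 189 = -708
Option 3 (A := 100):
  A = 100
  H = 26
  U = 106
  G = 111 − 4·100 + 4·106 = 135
  E = 223 − 26 − 135 = 62
  S = -17 − 5·106 − 3·135 − 62 = -1014
Comparing — Option 1: S=-950, Option 2: S=-708, Option 3: S=-1014. Lowest is -1014 (Option 3).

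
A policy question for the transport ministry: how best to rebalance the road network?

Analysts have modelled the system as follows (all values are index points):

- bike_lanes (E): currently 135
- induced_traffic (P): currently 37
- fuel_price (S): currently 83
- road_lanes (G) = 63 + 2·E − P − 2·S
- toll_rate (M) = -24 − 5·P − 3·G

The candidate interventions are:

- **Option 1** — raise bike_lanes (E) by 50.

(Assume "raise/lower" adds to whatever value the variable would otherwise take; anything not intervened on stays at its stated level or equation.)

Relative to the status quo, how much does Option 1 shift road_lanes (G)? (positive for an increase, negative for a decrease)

100

Baseline:
  E = 135
  P = 37
  S = 83
  G = 63 + 2·135 − 37 − 2·83 = 130
Option 1 (E + 50):
  E = 135 + 50 = 185
  P = 37
  S = 83
  G = 63 + 2·185 − 37 − 2·83 = 230
Change in G: 230 − 130 = 100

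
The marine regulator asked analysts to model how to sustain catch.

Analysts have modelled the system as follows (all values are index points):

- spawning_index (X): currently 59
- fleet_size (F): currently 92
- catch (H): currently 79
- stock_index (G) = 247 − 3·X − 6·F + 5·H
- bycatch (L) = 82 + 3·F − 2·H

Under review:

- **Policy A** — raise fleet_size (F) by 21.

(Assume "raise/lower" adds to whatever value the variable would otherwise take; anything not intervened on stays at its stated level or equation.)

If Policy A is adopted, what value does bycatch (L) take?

263

Policy A (F + 21):
  F = 92 + 21 = 113
  H = 79
  L = 82 + 3·113 − 2·79 = 263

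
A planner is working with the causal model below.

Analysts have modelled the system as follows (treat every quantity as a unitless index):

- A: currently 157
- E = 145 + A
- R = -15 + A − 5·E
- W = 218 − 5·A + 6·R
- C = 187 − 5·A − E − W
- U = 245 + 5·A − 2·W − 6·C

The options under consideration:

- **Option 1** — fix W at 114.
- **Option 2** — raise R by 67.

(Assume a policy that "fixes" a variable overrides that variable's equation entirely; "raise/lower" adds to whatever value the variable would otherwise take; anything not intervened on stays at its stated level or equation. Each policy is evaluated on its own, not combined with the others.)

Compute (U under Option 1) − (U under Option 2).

Option 1 (W := 114):
  A = 157
  E = 145 + 157 = 302
  R = -15 + 157 − 5·302 = -1368
  W = 114
  C = 187 − 5·157 − 302 − 114 = -1014
  U = 245 + 5·157 − 2·114 − 6·(-1014) = 6886
Option 2 (R + 67):
  A = 157
  E = 145 + 157 = 302
  R = -15 + 157 − 5·302 (+67 from intervention) = -1301
  W = 218 − 5·157 + 6·(-1301) = -8373
  C = 187 − 5·157 − 302 − (-8373) = 7473
  U = 245 + 5·157 − 2·(-8373) − 6·7473 = -27062
U: 6886 − (-27062) = 33948

33948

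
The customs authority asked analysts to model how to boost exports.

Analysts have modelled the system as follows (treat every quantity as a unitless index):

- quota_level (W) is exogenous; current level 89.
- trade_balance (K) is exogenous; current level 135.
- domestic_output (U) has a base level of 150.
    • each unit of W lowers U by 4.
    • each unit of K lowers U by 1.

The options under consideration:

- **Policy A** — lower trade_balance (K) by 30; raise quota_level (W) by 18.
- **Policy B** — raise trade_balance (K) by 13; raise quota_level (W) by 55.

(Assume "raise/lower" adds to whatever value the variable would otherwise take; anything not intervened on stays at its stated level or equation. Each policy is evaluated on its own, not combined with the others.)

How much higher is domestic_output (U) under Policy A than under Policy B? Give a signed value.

Policy A (K − 30, W + 18):
  W = 89 + 18 = 107
  K = 135 − 30 = 105
  U = 150 − 4·107 − 105 = -383
Policy B (K + 13, W + 55):
  W = 89 + 55 = 144
  K = 135 + 13 = 148
  U = 150 − 4·144 − 148 = -574
U: -383 − (-574) = 191

191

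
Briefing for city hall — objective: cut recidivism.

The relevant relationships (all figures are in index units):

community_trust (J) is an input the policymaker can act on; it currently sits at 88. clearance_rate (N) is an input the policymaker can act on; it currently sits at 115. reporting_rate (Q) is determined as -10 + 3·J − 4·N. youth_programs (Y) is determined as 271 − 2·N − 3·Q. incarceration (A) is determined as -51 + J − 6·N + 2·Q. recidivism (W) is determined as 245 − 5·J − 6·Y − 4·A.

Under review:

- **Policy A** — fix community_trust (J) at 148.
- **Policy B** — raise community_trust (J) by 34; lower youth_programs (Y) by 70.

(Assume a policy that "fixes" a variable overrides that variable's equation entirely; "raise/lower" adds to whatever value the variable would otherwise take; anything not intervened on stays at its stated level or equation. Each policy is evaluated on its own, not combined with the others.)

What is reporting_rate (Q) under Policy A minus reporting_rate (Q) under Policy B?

78

Policy A (J := 148):
  J = 148
  N = 115
  Q = -10 + 3·148 − 4·115 = -26
Policy B (J + 34, Y − 70):
  J = 88 + 34 = 122
  N = 115
  Q = -10 + 3·122 − 4·115 = -104
Q: -26 − (-104) = 78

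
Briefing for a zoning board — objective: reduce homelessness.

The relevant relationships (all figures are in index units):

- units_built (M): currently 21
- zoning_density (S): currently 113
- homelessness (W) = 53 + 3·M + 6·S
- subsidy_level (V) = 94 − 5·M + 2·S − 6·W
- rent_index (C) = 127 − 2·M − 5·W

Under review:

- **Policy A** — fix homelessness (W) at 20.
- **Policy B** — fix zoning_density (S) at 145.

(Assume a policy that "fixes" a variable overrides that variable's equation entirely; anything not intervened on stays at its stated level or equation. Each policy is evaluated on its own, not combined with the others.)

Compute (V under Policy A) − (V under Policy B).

Policy A (W := 20):
  M = 21
  S = 113
  W = 20
  V = 94 − 5·21 + 2·113 − 6·20 = 95
Policy B (S := 145):
  M = 21
  S = 145
  W = 53 + 3·21 + 6·145 = 986
  V = 94 − 5·21 + 2·145 − 6·986 = -5637
V: 95 − (-5637) = 5732

5732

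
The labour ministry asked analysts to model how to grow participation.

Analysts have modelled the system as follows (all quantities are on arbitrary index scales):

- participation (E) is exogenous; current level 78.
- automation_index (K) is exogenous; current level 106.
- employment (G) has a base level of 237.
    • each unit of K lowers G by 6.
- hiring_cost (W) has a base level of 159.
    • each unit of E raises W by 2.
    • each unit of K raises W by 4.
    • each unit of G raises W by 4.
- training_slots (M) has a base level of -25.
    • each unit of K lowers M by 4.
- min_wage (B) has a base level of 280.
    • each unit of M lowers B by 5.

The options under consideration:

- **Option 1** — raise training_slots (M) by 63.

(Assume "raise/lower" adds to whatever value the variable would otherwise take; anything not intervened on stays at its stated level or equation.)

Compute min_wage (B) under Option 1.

Option 1 (M + 63):
  K = 106
  M = -25 − 4·106 (+63 from intervention) = -386
  B = 280 − 5·(-386) = 2210

2210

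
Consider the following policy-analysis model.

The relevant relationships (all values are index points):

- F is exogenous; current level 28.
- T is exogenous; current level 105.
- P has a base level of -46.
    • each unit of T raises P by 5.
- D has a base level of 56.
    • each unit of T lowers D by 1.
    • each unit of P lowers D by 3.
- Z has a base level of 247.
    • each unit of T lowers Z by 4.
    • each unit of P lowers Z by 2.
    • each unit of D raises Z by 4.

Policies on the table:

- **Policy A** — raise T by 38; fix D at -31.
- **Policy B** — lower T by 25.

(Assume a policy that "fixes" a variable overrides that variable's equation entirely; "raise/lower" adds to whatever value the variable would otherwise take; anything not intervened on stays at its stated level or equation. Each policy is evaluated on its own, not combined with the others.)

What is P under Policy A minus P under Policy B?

315

Policy A (T + 38, D := -31):
  T = 105 + 38 = 143
  P = -46 + 5·143 = 669
Policy B (T − 25):
  T = 105 − 25 = 80
  P = -46 + 5·80 = 354
P: 669 − 354 = 315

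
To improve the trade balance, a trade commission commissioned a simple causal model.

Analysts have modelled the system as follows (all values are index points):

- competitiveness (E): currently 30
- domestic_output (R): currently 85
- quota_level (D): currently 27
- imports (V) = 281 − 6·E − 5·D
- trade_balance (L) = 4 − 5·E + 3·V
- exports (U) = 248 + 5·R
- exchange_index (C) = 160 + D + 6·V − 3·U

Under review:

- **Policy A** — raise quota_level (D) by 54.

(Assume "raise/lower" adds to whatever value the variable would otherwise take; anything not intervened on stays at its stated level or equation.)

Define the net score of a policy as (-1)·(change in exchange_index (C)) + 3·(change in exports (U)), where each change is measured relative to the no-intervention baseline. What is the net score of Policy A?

Baseline:
  E = 30
  R = 85
  D = 27
  V = 281 − 6·30 − 5·27 = -34
  U = 248 + 5·85 = 673
  C = 160 + 27 + 6·(-34) − 3·673 = -2036
Policy A (D + 54):
  E = 30
  R = 85
  D = 27 + 54 = 81
  V = 281 − 6·30 − 5·81 = -304
  U = 248 + 5·85 = 673
  C = 160 + 81 + 6·(-304) − 3·673 = -3602
ΔC = -3602 − (-2036) = -1566; ΔU = 673 − 673 = 0
Score = (-1)·(-1566) + 3·0 = 1566

1566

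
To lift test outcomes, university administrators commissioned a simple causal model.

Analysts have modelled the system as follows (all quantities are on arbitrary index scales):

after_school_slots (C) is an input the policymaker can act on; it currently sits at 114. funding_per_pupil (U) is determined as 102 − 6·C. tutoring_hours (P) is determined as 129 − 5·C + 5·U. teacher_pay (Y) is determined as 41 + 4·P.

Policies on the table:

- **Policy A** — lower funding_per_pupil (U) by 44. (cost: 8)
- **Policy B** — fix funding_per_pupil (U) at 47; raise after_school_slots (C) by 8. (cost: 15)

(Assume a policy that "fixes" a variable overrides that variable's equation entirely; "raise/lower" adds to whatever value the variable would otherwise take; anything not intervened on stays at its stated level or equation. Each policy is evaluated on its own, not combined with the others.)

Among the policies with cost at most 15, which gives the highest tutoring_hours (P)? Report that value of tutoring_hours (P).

-246

Policy A (U − 44):
  C = 114
  U = 102 − 6·114 (−44 from intervention) = -626
  P = 129 − 5·114 + 5·(-626) = -3571
Policy B (U := 47, C + 8):
  C = 114 + 8 = 122
  U = 47
  P = 129 − 5·122 + 5·47 = -246
Comparing — Policy A: P=-3571, Policy B: P=-246. Highest is -246 (Policy B).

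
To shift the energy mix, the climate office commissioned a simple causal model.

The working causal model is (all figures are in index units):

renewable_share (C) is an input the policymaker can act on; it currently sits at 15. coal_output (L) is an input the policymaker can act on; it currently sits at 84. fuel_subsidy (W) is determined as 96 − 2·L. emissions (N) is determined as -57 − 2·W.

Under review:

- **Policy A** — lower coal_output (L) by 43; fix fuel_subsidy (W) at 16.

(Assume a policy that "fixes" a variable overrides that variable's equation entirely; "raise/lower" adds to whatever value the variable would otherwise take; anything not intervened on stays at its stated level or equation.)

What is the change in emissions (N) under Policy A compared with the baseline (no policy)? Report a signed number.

Baseline:
  L = 84
  W = 96 − 2·84 = -72
  N = -57 − 2·(-72) = 87
Policy A (L − 43, W := 16):
  L = 84 − 43 = 41
  W = 16
  N = -57 − 2·16 = -89
Change in N: -89 − 87 = -176

-176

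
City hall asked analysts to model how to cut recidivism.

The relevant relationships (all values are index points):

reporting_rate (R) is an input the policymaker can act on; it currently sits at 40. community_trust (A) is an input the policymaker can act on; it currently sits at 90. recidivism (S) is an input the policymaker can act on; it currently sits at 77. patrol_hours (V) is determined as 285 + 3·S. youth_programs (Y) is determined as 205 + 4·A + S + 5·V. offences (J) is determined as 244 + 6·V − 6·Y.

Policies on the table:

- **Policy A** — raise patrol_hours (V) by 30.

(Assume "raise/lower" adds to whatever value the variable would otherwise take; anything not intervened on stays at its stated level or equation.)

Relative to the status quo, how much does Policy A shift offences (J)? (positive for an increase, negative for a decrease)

Baseline:
  A = 90
  S = 77
  V = 285 + 3·77 = 516
  Y = 205 + 4·90 + 77 + 5·516 = 3222
  J = 244 + 6·516 − 6·3222 = -15992
Policy A (V + 30):
  A = 90
  S = 77
  V = 285 + 3·77 (+30 from intervention) = 546
  Y = 205 + 4·90 + 77 + 5·546 = 3372
  J = 244 + 6·546 − 6·3372 = -16712
Change in J: -16712 − (-15992) = -720

-720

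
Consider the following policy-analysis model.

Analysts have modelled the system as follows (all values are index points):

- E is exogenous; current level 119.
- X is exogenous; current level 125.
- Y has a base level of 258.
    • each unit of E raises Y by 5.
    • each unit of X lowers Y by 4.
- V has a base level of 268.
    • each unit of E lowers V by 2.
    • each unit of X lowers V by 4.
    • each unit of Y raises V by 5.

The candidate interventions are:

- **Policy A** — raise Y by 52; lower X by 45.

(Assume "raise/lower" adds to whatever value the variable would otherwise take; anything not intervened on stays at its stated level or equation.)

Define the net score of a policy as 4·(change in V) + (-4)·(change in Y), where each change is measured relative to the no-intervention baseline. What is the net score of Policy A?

4432

Baseline:
  E = 119
  X = 125
  Y = 258 + 5·119 − 4·125 = 353
  V = 268 − 2·119 − 4·125 + 5·353 = 1295
Policy A (Y + 52, X − 45):
  E = 119
  X = 125 − 45 = 80
  Y = 258 + 5·119 − 4·80 (+52 from intervention) = 585
  V = 268 − 2·119 − 4·80 + 5·585 = 2635
ΔV = 2635 − 1295 = 1340; ΔY = 585 − 353 = 232
Score = 4·1340 + (-4)·232 = 4432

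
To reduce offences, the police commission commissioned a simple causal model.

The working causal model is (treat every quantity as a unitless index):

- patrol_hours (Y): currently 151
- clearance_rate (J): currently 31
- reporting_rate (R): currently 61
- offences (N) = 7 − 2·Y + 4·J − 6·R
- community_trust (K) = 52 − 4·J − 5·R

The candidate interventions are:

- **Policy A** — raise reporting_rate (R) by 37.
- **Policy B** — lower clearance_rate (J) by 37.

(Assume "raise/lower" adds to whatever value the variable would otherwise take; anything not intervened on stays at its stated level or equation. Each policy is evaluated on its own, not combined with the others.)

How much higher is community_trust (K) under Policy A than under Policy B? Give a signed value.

-333

Policy A (R + 37):
  J = 31
  R = 61 + 37 = 98
  K = 52 − 4·31 − 5·98 = -562
Policy B (J − 37):
  J = 31 − 37 = -6
  R = 61
  K = 52 − 4·(-6) − 5·61 = -229
K: -562 − (-229) = -333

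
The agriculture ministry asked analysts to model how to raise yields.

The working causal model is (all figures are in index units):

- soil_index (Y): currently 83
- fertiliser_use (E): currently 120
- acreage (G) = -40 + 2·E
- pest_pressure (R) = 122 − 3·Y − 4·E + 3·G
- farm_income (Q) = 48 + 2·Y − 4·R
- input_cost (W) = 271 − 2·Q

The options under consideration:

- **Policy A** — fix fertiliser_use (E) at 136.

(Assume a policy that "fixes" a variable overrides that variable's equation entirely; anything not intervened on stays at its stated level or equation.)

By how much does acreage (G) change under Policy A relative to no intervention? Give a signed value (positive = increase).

32

Baseline:
  E = 120
  G = -40 + 2·120 = 200
Policy A (E := 136):
  E = 136
  G = -40 + 2·136 = 232
Change in G: 232 − 200 = 32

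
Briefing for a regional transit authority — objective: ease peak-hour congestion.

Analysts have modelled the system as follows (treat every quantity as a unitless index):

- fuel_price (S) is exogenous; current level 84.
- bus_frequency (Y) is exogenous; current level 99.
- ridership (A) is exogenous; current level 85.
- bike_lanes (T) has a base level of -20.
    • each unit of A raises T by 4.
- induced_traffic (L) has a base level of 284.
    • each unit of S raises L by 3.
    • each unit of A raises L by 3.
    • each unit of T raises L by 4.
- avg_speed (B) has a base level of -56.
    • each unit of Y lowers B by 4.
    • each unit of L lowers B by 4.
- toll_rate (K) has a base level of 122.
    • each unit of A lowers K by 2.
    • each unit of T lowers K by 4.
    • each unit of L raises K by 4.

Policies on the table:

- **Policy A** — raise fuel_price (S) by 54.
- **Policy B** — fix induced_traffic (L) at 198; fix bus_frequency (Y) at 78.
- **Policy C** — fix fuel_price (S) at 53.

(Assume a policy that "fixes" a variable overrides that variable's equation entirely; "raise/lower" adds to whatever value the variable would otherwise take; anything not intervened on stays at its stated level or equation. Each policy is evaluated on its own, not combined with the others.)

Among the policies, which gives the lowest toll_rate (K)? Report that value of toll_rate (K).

Policy A (S + 54):
  S = 84 + 54 = 138
  A = 85
  T = -20 + 4·85 = 320
  L = 284 + 3·138 + 3·85 + 4·320 = 2233
  K = 122 − 2·85 − 4·320 + 4·2233 = 7604
Policy B (L := 198, Y := 78):
  S = 84
  A = 85
  T = -20 + 4·85 = 320
  L = 198
  K = 122 − 2·85 − 4·320 + 4·198 = -536
Policy C (S := 53):
  S = 53
  A = 85
  T = -20 + 4·85 = 320
  L = 284 + 3·53 + 3·85 + 4·320 = 1978
  K = 122 − 2·85 − 4·320 + 4·1978 = 6584
Comparing — Policy A: K=7604, Policy B: K=-536, Policy C: K=6584. Lowest is -536 (Policy B).

-536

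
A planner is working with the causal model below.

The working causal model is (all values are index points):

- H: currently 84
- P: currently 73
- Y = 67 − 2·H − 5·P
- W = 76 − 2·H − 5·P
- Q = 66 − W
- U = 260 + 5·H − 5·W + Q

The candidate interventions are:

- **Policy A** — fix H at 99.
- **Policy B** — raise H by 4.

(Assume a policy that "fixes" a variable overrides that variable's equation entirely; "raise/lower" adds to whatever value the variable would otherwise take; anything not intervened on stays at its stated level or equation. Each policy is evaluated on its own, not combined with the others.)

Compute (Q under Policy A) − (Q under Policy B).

Policy A (H := 99):
  H = 99
  P = 73
  W = 76 − 2·99 − 5·73 = -487
  Q = 66 − (-487) = 553
Policy B (H + 4):
  H = 84 + 4 = 88
  P = 73
  W = 76 − 2·88 − 5·73 = -465
  Q = 66 − (-465) = 531
Q: 553 − 531 = 22

22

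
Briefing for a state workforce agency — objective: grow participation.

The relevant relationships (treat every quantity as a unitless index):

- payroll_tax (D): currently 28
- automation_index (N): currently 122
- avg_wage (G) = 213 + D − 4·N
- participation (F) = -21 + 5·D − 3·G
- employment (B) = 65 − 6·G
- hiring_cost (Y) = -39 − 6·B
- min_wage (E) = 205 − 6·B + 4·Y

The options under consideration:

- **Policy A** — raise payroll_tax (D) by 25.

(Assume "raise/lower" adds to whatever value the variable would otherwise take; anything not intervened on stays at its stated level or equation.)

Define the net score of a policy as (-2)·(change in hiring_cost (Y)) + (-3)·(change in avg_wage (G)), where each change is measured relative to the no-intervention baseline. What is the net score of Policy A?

Baseline:
  D = 28
  N = 122
  G = 213 + 28 − 4·122 = -247
  B = 65 − 6·(-247) = 1547
  Y = -39 − 6·1547 = -9321
Policy A (D + 25):
  D = 28 + 25 = 53
  N = 122
  G = 213 + 53 − 4·122 = -222
  B = 65 − 6·(-222) = 1397
  Y = -39 − 6·1397 = -8421
ΔY = -8421 − (-9321) = 900; ΔG = -222 − (-247) = 25
Score = (-2)·900 + (-3)·25 = -1875

-1875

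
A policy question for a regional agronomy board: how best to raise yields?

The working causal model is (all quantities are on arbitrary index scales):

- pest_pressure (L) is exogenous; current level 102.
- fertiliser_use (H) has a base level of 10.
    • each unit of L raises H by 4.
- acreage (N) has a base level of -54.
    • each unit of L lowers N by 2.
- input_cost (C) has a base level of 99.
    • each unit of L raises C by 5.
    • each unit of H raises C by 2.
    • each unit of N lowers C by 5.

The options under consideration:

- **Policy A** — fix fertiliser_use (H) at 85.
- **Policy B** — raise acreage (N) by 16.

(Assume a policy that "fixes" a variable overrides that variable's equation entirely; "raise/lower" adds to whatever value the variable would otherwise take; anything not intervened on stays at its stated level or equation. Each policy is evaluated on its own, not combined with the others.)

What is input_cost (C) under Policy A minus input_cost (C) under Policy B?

-586

Policy A (H := 85):
  L = 102
  H = 85
  N = -54 − 2·102 = -258
  C = 99 + 5·102 + 2·85 − 5·(-258) = 2069
Policy B (N + 16):
  L = 102
  H = 10 + 4·102 = 418
  N = -54 − 2·102 (+16 from intervention) = -242
  C = 99 + 5·102 + 2·418 − 5·(-242) = 2655
C: 2069 − 2655 = -586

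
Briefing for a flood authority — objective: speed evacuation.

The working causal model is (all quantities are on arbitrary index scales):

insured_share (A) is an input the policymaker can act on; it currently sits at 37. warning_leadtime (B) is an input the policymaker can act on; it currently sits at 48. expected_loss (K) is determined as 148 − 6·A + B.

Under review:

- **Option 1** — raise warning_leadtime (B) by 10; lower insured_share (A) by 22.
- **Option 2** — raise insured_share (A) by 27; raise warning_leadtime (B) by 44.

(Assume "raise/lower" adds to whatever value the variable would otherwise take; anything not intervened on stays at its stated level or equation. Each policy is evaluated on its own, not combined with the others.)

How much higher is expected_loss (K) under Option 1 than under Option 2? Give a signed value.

Option 1 (B + 10, A − 22):
  A = 37 − 22 = 15
  B = 48 + 10 = 58
  K = 148 − 6·15 + 58 = 116
Option 2 (A + 27, B + 44):
  A = 37 + 27 = 64
  B = 48 + 44 = 92
  K = 148 − 6·64 + 92 = -144
K: 116 − (-144) = 260

260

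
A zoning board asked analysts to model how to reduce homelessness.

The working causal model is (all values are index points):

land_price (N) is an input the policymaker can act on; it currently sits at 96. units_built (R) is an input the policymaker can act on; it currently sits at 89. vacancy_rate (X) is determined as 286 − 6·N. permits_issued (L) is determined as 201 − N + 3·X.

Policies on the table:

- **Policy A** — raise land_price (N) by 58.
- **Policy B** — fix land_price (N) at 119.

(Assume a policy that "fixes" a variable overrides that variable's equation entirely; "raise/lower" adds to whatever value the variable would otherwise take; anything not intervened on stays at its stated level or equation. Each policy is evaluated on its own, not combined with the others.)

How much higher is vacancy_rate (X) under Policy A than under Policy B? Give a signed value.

-210

Policy A (N + 58):
  N = 96 + 58 = 154
  X = 286 − 6·154 = -638
Policy B (N := 119):
  N = 119
  X = 286 − 6·119 = -428
X: -638 − (-428) = -210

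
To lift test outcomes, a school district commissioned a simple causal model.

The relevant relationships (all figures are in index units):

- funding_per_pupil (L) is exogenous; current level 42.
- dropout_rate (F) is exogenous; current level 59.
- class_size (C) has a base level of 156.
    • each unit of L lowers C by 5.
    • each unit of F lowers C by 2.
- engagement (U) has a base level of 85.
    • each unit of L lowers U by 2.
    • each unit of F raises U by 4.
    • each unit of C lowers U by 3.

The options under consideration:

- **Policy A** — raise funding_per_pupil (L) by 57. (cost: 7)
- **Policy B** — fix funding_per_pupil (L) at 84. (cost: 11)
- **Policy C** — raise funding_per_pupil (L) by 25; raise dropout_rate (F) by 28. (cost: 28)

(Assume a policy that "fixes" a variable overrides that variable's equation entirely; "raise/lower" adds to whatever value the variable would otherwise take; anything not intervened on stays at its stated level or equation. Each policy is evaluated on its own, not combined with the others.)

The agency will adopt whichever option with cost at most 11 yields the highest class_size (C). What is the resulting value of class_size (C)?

Policy A (L + 57):
  L = 42 + 57 = 99
  F = 59
  C = 156 − 5·99 − 2·59 = -457
Policy B (L := 84):
  L = 84
  F = 59
  C = 156 − 5·84 − 2·59 = -382
Comparing — Policy A: C=-457, Policy B: C=-382. Highest is -382 (Policy B).

-382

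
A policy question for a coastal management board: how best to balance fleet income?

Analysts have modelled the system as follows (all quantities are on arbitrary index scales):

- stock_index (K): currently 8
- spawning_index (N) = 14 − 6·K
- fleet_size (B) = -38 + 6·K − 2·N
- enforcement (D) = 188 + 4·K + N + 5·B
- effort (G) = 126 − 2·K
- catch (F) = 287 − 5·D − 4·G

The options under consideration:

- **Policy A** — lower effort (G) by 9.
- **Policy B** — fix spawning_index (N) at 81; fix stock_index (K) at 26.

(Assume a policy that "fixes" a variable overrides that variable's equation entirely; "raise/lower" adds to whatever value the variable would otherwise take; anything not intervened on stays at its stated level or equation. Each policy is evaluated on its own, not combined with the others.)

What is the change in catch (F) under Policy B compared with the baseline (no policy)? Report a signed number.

Baseline:
  K = 8
  N = 14 − 6·8 = -34
  B = -38 + 6·8 − 2·(-34) = 78
  D = 188 + 4·8 + (-34) + 5·78 = 576
  G = 126 − 2·8 = 110
  F = 287 − 5·576 − 4·110 = -3033
Policy B (N := 81, K := 26):
  K = 26
  N = 81
  B = -38 + 6·26 − 2·81 = -44
  D = 188 + 4·26 + 81 + 5·(-44) = 153
  G = 126 − 2·26 = 74
  F = 287 − 5·153 − 4·74 = -774
Change in F: -774 − (-3033) = 2259

2259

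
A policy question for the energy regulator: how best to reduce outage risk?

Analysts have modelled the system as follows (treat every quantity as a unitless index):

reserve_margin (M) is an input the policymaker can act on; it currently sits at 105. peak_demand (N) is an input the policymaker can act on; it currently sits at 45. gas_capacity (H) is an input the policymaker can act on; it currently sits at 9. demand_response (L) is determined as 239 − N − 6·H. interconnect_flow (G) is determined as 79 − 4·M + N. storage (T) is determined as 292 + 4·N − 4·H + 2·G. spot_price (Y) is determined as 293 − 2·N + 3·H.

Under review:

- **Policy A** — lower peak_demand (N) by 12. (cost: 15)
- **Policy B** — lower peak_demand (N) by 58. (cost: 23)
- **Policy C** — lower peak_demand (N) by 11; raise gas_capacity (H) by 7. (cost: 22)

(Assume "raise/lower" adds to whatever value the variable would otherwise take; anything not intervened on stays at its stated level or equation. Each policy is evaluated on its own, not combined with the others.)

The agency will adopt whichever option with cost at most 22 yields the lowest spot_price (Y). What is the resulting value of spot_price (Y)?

Policy A (N − 12):
  N = 45 − 12 = 33
  H = 9
  Y = 293 − 2·33 + 3·9 = 254
Policy C (N − 11, H + 7):
  N = 45 − 11 = 34
  H = 9 + 7 = 16
  Y = 293 − 2·34 + 3·16 = 273
Comparing — Policy A: Y=254, Policy C: Y=273. Lowest is 254 (Policy A).

254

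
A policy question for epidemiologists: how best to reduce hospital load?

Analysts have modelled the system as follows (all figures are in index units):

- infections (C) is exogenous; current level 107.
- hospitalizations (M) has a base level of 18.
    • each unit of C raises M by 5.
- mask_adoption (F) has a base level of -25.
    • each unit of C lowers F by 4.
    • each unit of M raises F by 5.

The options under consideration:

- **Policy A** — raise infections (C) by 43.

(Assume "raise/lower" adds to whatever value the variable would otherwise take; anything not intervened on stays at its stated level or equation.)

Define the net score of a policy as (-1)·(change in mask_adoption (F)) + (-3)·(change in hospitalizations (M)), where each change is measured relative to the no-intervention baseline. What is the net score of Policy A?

Baseline:
  C = 107
  M = 18 + 5·107 = 553
  F = -25 − 4·107 + 5·553 = 2312
Policy A (C + 43):
  C = 107 + 43 = 150
  M = 18 + 5·150 = 768
  F = -25 − 4·150 + 5·768 = 3215
ΔF = 3215 − 2312 = 903; ΔM = 768 − 553 = 215
Score = (-1)·903 + (-3)·215 = -1548

-1548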